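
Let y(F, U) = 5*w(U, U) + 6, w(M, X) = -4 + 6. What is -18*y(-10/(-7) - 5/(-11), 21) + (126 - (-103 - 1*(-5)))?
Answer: -64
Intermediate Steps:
w(M, X) = 2
y(F, U) = 16 (y(F, U) = 5*2 + 6 = 10 + 6 = 16)
-18*y(-10/(-7) - 5/(-11), 21) + (126 - (-103 - 1*(-5))) = -18*16 + (126 - (-103 - 1*(-5))) = -288 + (126 - (-103 + 5)) = -288 + (126 - 1*(-98)) = -288 + (126 + 98) = -288 + 224 = -64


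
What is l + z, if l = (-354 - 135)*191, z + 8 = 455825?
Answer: 362418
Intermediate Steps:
z = 455817 (z = -8 + 455825 = 455817)
l = -93399 (l = -489*191 = -93399)
l + z = -93399 + 455817 = 362418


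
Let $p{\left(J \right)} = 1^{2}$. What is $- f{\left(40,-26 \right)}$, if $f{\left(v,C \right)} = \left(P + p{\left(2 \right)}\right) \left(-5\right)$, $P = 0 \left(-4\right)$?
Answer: $5$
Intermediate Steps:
$p{\left(J \right)} = 1$
$P = 0$
$f{\left(v,C \right)} = -5$ ($f{\left(v,C \right)} = \left(0 + 1\right) \left(-5\right) = 1 \left(-5\right) = -5$)
$- f{\left(40,-26 \right)} = \left(-1\right) \left(-5\right) = 5$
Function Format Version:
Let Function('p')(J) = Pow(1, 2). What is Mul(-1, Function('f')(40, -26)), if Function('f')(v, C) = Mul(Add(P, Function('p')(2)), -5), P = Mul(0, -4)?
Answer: 5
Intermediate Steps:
Function('p')(J) = 1
P = 0
Function('f')(v, C) = -5 (Function('f')(v, C) = Mul(Add(0, 1), -5) = Mul(1, -5) = -5)
Mul(-1, Function('f')(40, -26)) = Mul(-1, -5) = 5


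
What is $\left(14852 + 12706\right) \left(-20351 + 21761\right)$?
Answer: $38856780$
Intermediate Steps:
$\left(14852 + 12706\right) \left(-20351 + 21761\right) = 27558 \cdot 1410 = 38856780$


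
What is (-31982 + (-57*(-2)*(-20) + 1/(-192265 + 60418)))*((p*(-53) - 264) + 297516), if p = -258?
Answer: -468186350754430/43949 ≈ -1.0653e+10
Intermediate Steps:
(-31982 + (-57*(-2)*(-20) + 1/(-192265 + 60418)))*((p*(-53) - 264) + 297516) = (-31982 + (-57*(-2)*(-20) + 1/(-192265 + 60418)))*((-258*(-53) - 264) + 297516) = (-31982 + (114*(-20) + 1/(-131847)))*((13674 - 264) + 297516) = (-31982 + (-2280 - 1/131847))*(13410 + 297516) = (-31982 - 300611161/131847)*310926 = -4517341915/131847*310926 = -468186350754430/43949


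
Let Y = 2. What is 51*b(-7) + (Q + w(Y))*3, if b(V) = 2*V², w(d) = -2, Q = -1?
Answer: 4989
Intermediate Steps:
51*b(-7) + (Q + w(Y))*3 = 51*(2*(-7)²) + (-1 - 2)*3 = 51*(2*49) - 3*3 = 51*98 - 9 = 4998 - 9 = 4989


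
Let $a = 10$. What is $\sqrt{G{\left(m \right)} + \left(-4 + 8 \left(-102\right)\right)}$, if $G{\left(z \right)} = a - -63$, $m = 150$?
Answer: $3 i \sqrt{83} \approx 27.331 i$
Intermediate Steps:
$G{\left(z \right)} = 73$ ($G{\left(z \right)} = 10 - -63 = 10 + 63 = 73$)
$\sqrt{G{\left(m \right)} + \left(-4 + 8 \left(-102\right)\right)} = \sqrt{73 + \left(-4 + 8 \left(-102\right)\right)} = \sqrt{73 - 820} = \sqrt{-747} = 3 i \sqrt{83}$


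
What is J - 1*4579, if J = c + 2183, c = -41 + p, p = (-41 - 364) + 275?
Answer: -2567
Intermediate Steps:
p = -130 (p = -405 + 275 = -130)
c = -171 (c = -41 - 130 = -171)
J = 2012 (J = -171 + 2183 = 2012)
J - 1*4579 = 2012 - 1*4579 = 2012 - 4579 = -2567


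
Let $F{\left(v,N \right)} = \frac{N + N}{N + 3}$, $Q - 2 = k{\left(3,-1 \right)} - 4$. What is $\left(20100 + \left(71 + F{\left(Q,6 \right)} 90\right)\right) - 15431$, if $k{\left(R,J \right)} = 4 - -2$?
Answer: $4860$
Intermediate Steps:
$k{\left(R,J \right)} = 6$ ($k{\left(R,J \right)} = 4 + 2 = 6$)
$Q = 4$ ($Q = 2 + \left(6 - 4\right) = 2 + 2 = 4$)
$F{\left(v,N \right)} = \frac{2 N}{3 + N}$
$\left(20100 + \left(71 + F{\left(Q,6 \right)} 90\right)\right) - 15431 = \left(20100 + \left(71 + 2 \cdot 6 \frac{1}{3 + 6} \cdot 90\right)\right) - 15431 = \left(20100 + \left(71 + 2 \cdot 6 \cdot \frac{1}{9} \cdot 90\right)\right) - 15431 = \left(20100 + \left(71 + \frac{4}{3} \cdot 90\right)\right) - 15431 = \left(20100 + \left(71 + 120\right)\right) - 15431 = \left(20100 + 191\right) - 15431 = 20291 - 15431 = 4860$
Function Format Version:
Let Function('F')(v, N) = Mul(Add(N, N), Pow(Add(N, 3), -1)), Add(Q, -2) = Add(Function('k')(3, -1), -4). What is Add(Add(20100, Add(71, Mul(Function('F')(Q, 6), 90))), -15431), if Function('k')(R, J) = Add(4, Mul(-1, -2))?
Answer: 4860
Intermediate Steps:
Function('k')(R, J) = 6 (Function('k')(R, J) = Add(4, 2) = 6)
Q = 4 (Q = Add(2, Add(6, -4)) = Add(2, 2) = 4)
Function('F')(v, N) = Mul(2, N, Pow(Add(3, N), -1)) (Function('F')(v, N) = Mul(Mul(2, N), Pow(Add(3, N), -1)) = Mul(2, N, Pow(Add(3, N), -1)))
Add(Add(20100, Add(71, Mul(Function('F')(Q, 6), 90))), -15431) = Add(Add(20100, Add(71, Mul(Mul(2, 6, Pow(Add(3, 6), -1)), 90))), -15431) = Add(Add(20100, Add(71, Mul(Mul(2, 6, Pow(9, -1)), 90))), -15431) = Add(Add(20100, Add(71, Mul(Mul(2, 6, Rational(1, 9)), 90))), -15431) = Add(Add(20100, Add(71, Mul(Rational(4, 3), 90))), -15431) = Add(Add(20100, Add(71, 120)), -15431) = Add(Add(20100, 191), -15431) = Add(20291, -15431) = 4860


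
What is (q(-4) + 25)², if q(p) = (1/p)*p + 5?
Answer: 961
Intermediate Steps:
q(p) = 6 (q(p) = p/p + 5 = 1 + 5 = 6)
(q(-4) + 25)² = (6 + 25)² = 31² = 961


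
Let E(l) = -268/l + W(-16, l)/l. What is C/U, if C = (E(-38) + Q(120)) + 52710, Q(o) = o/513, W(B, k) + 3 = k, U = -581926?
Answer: -18029681/199018692 ≈ -0.090593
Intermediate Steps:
W(B, k) = -3 + k
Q(o) = o/513 (Q(o) = o*(1/513) = o/513)
E(l) = -268/l + (-3 + l)/l
C = 18029681/342 (C = ((-271 - 38)/(-38) + (1/513)*120) + 52710 = (-1/38*(-309) + 40/171) + 52710 = (309/38 + 40/171) + 52710 = 2861/342 + 52710 = 18029681/342 ≈ 52718.)
C/U = (18029681/342)/(-581926) = (18029681/342)*(-1/581926) = -18029681/199018692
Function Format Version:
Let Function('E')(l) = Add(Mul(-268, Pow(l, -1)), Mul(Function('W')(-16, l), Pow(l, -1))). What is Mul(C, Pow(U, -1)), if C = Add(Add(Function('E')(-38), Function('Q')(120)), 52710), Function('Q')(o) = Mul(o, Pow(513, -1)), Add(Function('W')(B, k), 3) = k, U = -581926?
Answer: Rational(-18029681, 199018692) ≈ -0.090593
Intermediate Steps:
Function('W')(B, k) = Add(-3, k)
Function('Q')(o) = Mul(Rational(1, 513), o) (Function('Q')(o) = Mul(o, Rational(1, 513)) = Mul(Rational(1, 513), o))
Function('E')(l) = Add(Mul(-268, Pow(l, -1)), Mul(Pow(l, -1), Add(-3, l))) (Function('E')(l) = Add(Mul(-268, Pow(l, -1)), Mul(Add(-3, l), Pow(l, -1))) = Add(Mul(-268, Pow(l, -1)), Mul(Pow(l, -1), Add(-3, l))))
C = Rational(18029681, 342) (C = Add(Add(Mul(Pow(-38, -1), Add(-271, -38)), Mul(Rational(1, 513), 120)), 52710) = Add(Add(Mul(Rational(-1, 38), -309), Rational(40, 171)), 52710) = Add(Add(Rational(309, 38), Rational(40, 171)), 52710) = Add(Rational(2861, 342), 52710) = Rational(18029681, 342) ≈ 52718.)
Mul(C, Pow(U, -1)) = Mul(Rational(18029681, 342), Pow(-581926, -1)) = Mul(Rational(18029681, 342), Rational(-1, 581926)) = Rational(-18029681, 199018692)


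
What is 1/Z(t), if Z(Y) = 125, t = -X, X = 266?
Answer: 1/125 ≈ 0.0080000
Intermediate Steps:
t = -266 (t = -1*266 = -266)
1/Z(t) = 1/125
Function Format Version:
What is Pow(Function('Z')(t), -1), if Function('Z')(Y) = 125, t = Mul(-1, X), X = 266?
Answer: Rational(1, 125) ≈ 0.0080000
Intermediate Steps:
t = -266 (t = Mul(-1, 266) = -266)
Pow(Function('Z')(t), -1) = Pow(125, -1) = Rational(1, 125)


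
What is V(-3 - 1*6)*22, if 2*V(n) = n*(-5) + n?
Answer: 396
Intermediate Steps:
V(n) = -2*n (V(n) = (n*(-5) + n)/2 = (-5*n + n)/2 = (-4*n)/2 = -2*n)
V(-3 - 1*6)*22 = -2*(-3 - 1*6)*22 = -2*(-3 - 6)*22 = -2*(-9)*22 = 18*22 = 396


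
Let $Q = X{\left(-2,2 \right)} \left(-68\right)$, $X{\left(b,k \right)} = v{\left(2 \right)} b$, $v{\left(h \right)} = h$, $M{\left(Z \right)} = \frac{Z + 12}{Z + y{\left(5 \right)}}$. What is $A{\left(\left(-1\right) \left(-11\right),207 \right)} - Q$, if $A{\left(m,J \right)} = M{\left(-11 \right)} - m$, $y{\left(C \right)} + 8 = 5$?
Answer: $- \frac{3963}{14} \approx -283.07$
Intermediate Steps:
$y{\left(C \right)} = -3$ ($y{\left(C \right)} = -8 + 5 = -3$)
$M{\left(Z \right)} = \frac{12 + Z}{-3 + Z}$ ($M{\left(Z \right)} = \frac{Z + 12}{Z - 3} = \frac{12 + Z}{-3 + Z}$)
$A{\left(m,J \right)} = - \frac{1}{14} - m$ ($A{\left(m,J \right)} = \frac{12 - 11}{-3 - 11} - m = \frac{1}{-14} \cdot 1 - m = \left(- \frac{1}{14}\right) 1 - m = - \frac{1}{14} - m$)
$X{\left(b,k \right)} = 2 b$
$Q = 272$ ($Q = 2 \left(-2\right) \left(-68\right) = \left(-4\right) \left(-68\right) = 272$)
$A{\left(\left(-1\right) \left(-11\right),207 \right)} - Q = \left(- \frac{1}{14} - \left(-1\right) \left(-11\right)\right) - 272 = \left(- \frac{1}{14} - 11\right) - 272 = - \frac{155}{14} - 272 = - \frac{3963}{14}$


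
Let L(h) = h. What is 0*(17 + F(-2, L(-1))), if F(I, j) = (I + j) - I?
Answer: 0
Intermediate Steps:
F(I, j) = j
0*(17 + F(-2, L(-1))) = 0*(17 - 1) = 0*16 = 0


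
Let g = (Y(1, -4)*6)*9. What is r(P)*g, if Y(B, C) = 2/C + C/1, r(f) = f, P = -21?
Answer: 5103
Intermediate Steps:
Y(B, C) = C + 2/C (Y(B, C) = 2/C + C*1 = 2/C + C = C + 2/C)
g = -243 (g = ((-4 + 2/(-4))*6)*9 = ((-4 + 2*(-1/4))*6)*9 = ((-4 - 1/2)*6)*9 = -9/2*6*9 = -27*9 = -243)
r(P)*g = -21*(-243) = 5103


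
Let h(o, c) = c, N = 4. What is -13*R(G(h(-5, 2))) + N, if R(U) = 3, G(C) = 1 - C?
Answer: -35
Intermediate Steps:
-13*R(G(h(-5, 2))) + N = -13*3 + 4 = -39 + 4 = -35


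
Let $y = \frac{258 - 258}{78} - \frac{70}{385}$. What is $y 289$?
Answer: $- \frac{578}{11} \approx -52.545$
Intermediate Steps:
$y = - \frac{2}{11}$ ($y = \left(258 - 258\right) \frac{1}{78} - \frac{2}{11} = 0 \cdot \frac{1}{78} - \frac{2}{11} = 0 - \frac{2}{11} = - \frac{2}{11} \approx -0.18182$)
$y 289 = \left(- \frac{2}{11}\right) 289 = - \frac{578}{11}$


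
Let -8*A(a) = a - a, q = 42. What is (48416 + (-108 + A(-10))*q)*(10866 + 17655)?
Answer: 1251501480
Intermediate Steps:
A(a) = 0 (A(a) = -(a - a)/8 = -⅛*0 = 0)
(48416 + (-108 + A(-10))*q)*(10866 + 17655) = (48416 + (-108 + 0)*42)*(10866 + 17655) = (48416 - 108*42)*28521 = (48416 - 4536)*28521 = 43880*28521 = 1251501480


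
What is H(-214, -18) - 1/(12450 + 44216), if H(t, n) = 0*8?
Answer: -1/56666 ≈ -1.7647e-5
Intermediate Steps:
H(t, n) = 0
H(-214, -18) - 1/(12450 + 44216) = 0 - 1/(12450 + 44216) = 0 - 1/56666 = -1/56666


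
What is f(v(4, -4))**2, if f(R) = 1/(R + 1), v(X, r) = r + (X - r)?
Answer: 1/25 ≈ 0.040000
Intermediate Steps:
v(X, r) = X
f(R) = 1/(1 + R)
f(v(4, -4))**2 = (1/(1 + 4))**2 = (1/5)**2 = 1/25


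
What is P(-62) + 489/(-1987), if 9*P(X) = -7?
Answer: -18310/17883 ≈ -1.0239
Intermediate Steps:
P(X) = -7/9 (P(X) = (⅑)*(-7) = -7/9)
P(-62) + 489/(-1987) = -7/9 + 489/(-1987) = -7/9 + 489*(-1/1987) = -7/9 - 489/1987 = -18310/17883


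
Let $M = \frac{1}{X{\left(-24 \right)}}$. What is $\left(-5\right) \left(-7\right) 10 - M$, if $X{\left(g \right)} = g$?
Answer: $\frac{8401}{24} \approx 350.04$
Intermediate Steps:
$M = - \frac{1}{24}$ ($M = \frac{1}{-24} = - \frac{1}{24} \approx -0.041667$)
$\left(-5\right) \left(-7\right) 10 - M = \left(-5\right) \left(-7\right) 10 - - \frac{1}{24} = 35 \cdot 10 + \frac{1}{24} = 350 + \frac{1}{24} = \frac{8401}{24}$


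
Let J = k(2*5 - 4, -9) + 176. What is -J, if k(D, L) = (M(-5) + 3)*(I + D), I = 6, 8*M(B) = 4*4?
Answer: -236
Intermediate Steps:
M(B) = 2 (M(B) = (4*4)/8 = (⅛)*16 = 2)
k(D, L) = 30 + 5*D (k(D, L) = (2 + 3)*(6 + D) = 5*(6 + D) = 30 + 5*D)
J = 236 (J = (30 + 5*(2*5 - 4)) + 176 = (30 + 5*(10 - 4)) + 176 = (30 + 5*6) + 176 = (30 + 30) + 176 = 60 + 176 = 236)
-J = -1*236 = -236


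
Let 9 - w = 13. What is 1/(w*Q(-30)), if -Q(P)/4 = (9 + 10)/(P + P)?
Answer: -15/76 ≈ -0.19737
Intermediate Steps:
w = -4 (w = 9 - 1*13 = 9 - 13 = -4)
Q(P) = -38/P (Q(P) = -4*(9 + 10)/(P + P) = -76/(2*P) = -76*1/(2*P) = -38/P)
1/(w*Q(-30)) = 1/(-(-152)/(-30)) = 1/(-(-152)*(-1)/30) = 1/(-4*19/15) = 1/(-76/15) = -15/76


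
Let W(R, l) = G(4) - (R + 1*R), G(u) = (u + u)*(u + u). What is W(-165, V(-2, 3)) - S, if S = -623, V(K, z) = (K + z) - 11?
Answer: 1017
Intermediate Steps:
V(K, z) = -11 + K + z
G(u) = 4*u² (G(u) = (2*u)*(2*u) = 4*u²)
W(R, l) = 64 - 2*R (W(R, l) = 4*4² - (R + 1*R) = 4*16 - (R + R) = 64 - 2*R)
W(-165, V(-2, 3)) - S = (64 - 2*(-165)) - 1*(-623) = (64 + 330) + 623 = 394 + 623 = 1017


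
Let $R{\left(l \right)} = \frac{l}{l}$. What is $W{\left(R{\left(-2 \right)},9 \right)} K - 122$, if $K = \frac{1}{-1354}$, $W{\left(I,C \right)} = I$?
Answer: $- \frac{165189}{1354} \approx -122.0$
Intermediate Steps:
$R{\left(l \right)} = 1$
$K = - \frac{1}{1354} \approx -0.00073855$
$W{\left(R{\left(-2 \right)},9 \right)} K - 122 = 1 \left(- \frac{1}{1354}\right) - 122 = - \frac{1}{1354} - 122 = - \frac{165189}{1354}$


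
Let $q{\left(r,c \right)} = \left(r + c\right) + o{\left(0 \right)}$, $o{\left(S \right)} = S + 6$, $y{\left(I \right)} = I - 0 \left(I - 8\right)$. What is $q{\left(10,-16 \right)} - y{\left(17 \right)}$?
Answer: $-17$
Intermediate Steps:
$y{\left(I \right)} = I$ ($y{\left(I \right)} = I - 0 \left(-8 + I\right) = I - 0 = I + 0 = I$)
$o{\left(S \right)} = 6 + S$
$q{\left(r,c \right)} = 6 + c + r$ ($q{\left(r,c \right)} = \left(r + c\right) + \left(6 + 0\right) = \left(c + r\right) + 6 = 6 + c + r$)
$q{\left(10,-16 \right)} - y{\left(17 \right)} = \left(6 - 16 + 10\right) - 17 = 0 - 17 = -17$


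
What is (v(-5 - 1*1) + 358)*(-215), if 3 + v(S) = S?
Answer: -75035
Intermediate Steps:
v(S) = -3 + S
(v(-5 - 1*1) + 358)*(-215) = ((-3 + (-5 - 1*1)) + 358)*(-215) = ((-3 + (-5 - 1)) + 358)*(-215) = ((-3 - 6) + 358)*(-215) = (-9 + 358)*(-215) = 349*(-215) = -75035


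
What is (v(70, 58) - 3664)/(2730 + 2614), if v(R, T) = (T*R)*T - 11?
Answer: 231805/5344 ≈ 43.377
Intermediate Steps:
v(R, T) = -11 + R*T² (v(R, T) = (R*T)*T - 11 = R*T² - 11 = -11 + R*T²)
(v(70, 58) - 3664)/(2730 + 2614) = ((-11 + 70*58²) - 3664)/(2730 + 2614) = ((-11 + 70*3364) - 3664)/5344 = ((-11 + 235480) - 3664)*(1/5344) = (235469 - 3664)*(1/5344) = 231805*(1/5344) = 231805/5344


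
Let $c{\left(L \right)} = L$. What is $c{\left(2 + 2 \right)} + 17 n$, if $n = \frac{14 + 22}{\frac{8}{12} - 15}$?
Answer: $- \frac{1664}{43} \approx -38.698$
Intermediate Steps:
$n = - \frac{108}{43}$ ($n = \frac{36}{8 \cdot \frac{1}{12} - 15} = \frac{36}{\frac{2}{3} - 15} = \frac{36}{- \frac{43}{3}} = 36 \left(- \frac{3}{43}\right) = - \frac{108}{43} \approx -2.5116$)
$c{\left(2 + 2 \right)} + 17 n = \left(2 + 2\right) + 17 \left(- \frac{108}{43}\right) = 4 - \frac{1836}{43} = - \frac{1664}{43}$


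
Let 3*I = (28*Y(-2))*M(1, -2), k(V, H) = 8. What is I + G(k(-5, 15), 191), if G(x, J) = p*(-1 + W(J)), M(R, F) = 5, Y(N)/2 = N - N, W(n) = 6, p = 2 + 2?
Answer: 20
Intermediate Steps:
p = 4
Y(N) = 0 (Y(N) = 2*(N - N) = 2*0 = 0)
I = 0 (I = ((28*0)*5)/3 = (0*5)/3 = (⅓)*0 = 0)
G(x, J) = 20 (G(x, J) = 4*(-1 + 6) = 4*5 = 20)
I + G(k(-5, 15), 191) = 0 + 20 = 20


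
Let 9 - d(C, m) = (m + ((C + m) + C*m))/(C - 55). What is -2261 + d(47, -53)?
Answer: -10283/4 ≈ -2570.8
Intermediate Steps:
d(C, m) = 9 - (C + 2*m + C*m)/(-55 + C) (d(C, m) = 9 - (m + ((C + m) + C*m))/(C - 55) = 9 - (m + (C + m + C*m))/(-55 + C) = 9 - (C + 2*m + C*m)/(-55 + C))
-2261 + d(47, -53) = -2261 + (-495 - 2*(-53) + 8*47 - 1*47*(-53))/(-55 + 47) = -2261 + (-495 + 106 + 376 + 2491)/(-8) = -2261 - ⅛*2478 = -2261 - 1239/4 = -10283/4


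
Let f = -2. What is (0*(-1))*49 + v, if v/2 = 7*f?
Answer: -28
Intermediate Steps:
v = -28 (v = 2*(7*(-2)) = 2*(-14) = -28)
(0*(-1))*49 + v = (0*(-1))*49 - 28 = 0*49 - 28 = 0 - 28 = -28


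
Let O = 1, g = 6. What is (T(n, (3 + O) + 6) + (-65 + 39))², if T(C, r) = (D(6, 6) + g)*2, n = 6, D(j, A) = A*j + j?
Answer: 4900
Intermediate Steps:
D(j, A) = j + A*j
T(C, r) = 96 (T(C, r) = (6*(1 + 6) + 6)*2 = (6*7 + 6)*2 = (42 + 6)*2 = 48*2 = 96)
(T(n, (3 + O) + 6) + (-65 + 39))² = (96 + (-65 + 39))² = (96 - 26)² = 70² = 4900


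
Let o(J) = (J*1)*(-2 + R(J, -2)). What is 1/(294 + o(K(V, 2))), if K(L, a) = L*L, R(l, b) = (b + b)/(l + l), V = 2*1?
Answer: 1/284 ≈ 0.0035211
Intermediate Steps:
V = 2
R(l, b) = b/l (R(l, b) = (2*b)/((2*l)) = (2*b)*(1/(2*l)) = b/l)
K(L, a) = L²
o(J) = J*(-2 - 2/J) (o(J) = (J*1)*(-2 - 2/J) = J*(-2 - 2/J))
1/(294 + o(K(V, 2))) = 1/(294 + (-2 - 2*2²)) = 1/(294 + (-2 - 2*4)) = 1/(294 + (-2 - 8)) = 1/(294 - 10) = 1/284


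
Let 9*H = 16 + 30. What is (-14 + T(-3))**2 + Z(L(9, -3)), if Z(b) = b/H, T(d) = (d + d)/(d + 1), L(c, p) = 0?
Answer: 121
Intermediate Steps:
T(d) = 2*d/(1 + d) (T(d) = (2*d)/(1 + d) = 2*d/(1 + d))
H = 46/9 (H = (16 + 30)/9 = (1/9)*46 = 46/9 ≈ 5.1111)
Z(b) = 9*b/46 (Z(b) = b/(46/9) = b*(9/46) = 9*b/46)
(-14 + T(-3))**2 + Z(L(9, -3)) = (-14 + 2*(-3)/(1 - 3))**2 + (9/46)*0 = (-14 + 2*(-3)/(-2))**2 + 0 = (-14 + 2*(-3)*(-1/2))**2 + 0 = (-14 + 3)**2 + 0 = (-11)**2 + 0 = 121 + 0 = 121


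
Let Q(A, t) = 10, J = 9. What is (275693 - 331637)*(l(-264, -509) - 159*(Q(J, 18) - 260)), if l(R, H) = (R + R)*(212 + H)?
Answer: -10996688304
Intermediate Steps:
l(R, H) = 2*R*(212 + H) (l(R, H) = (2*R)*(212 + H) = 2*R*(212 + H))
(275693 - 331637)*(l(-264, -509) - 159*(Q(J, 18) - 260)) = (275693 - 331637)*(2*(-264)*(212 - 509) - 159*(10 - 260)) = -55944*(2*(-264)*(-297) - 159*(-250)) = -55944*(156816 + 39750) = -55944*196566 = -10996688304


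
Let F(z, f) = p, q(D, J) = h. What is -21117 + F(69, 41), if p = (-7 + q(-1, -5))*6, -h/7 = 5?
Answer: -21369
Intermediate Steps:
h = -35 (h = -7*5 = -35)
q(D, J) = -35
p = -252 (p = (-7 - 35)*6 = -42*6 = -252)
F(z, f) = -252
-21117 + F(69, 41) = -21117 - 252 = -21369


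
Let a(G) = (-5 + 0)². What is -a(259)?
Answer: -25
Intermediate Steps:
a(G) = 25 (a(G) = (-5)² = 25)
-a(259) = -1*25 = -25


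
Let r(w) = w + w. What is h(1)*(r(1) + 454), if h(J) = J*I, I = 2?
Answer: 912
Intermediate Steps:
r(w) = 2*w
h(J) = 2*J (h(J) = J*2 = 2*J)
h(1)*(r(1) + 454) = (2*1)*(2*1 + 454) = 2*(2 + 454) = 2*456 = 912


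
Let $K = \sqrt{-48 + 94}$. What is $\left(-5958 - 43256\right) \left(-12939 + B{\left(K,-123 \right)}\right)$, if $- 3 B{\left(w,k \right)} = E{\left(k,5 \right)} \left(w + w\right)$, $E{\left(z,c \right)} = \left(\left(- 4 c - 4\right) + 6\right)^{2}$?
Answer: $636779946 + 10630224 \sqrt{46} \approx 7.0888 \cdot 10^{8}$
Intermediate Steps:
$E{\left(z,c \right)} = \left(2 - 4 c\right)^{2}$ ($E{\left(z,c \right)} = \left(\left(-4 - 4 c\right) + 6\right)^{2} = \left(2 - 4 c\right)^{2}$)
$K = \sqrt{46} \approx 6.7823$
$B{\left(w,k \right)} = - 216 w$ ($B{\left(w,k \right)} = - \frac{4 \left(-1 + 2 \cdot 5\right)^{2} \left(w + w\right)}{3} = - \frac{4 \left(-1 + 10\right)^{2} \cdot 2 w}{3} = - \frac{4 \cdot 9^{2} \cdot 2 w}{3} = - \frac{4 \cdot 81 \cdot 2 w}{3} = - \frac{324 \cdot 2 w}{3} = - \frac{648 w}{3} = - 216 w$)
$\left(-5958 - 43256\right) \left(-12939 + B{\left(K,-123 \right)}\right) = \left(-5958 - 43256\right) \left(-12939 - 216 \sqrt{46}\right) = - 49214 \left(-12939 - 216 \sqrt{46}\right) = 636779946 + 10630224 \sqrt{46}$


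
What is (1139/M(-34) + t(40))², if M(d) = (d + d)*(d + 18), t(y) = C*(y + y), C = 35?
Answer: 32136657289/4096 ≈ 7.8459e+6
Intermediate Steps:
t(y) = 70*y (t(y) = 35*(y + y) = 35*(2*y) = 70*y)
M(d) = 2*d*(18 + d) (M(d) = (2*d)*(18 + d) = 2*d*(18 + d))
(1139/M(-34) + t(40))² = (1139/((2*(-34)*(18 - 34))) + 70*40)² = (1139/((2*(-34)*(-16))) + 2800)² = (1139/1088 + 2800)² = (1139*(1/1088) + 2800)² = (67/64 + 2800)² = (179267/64)² = 32136657289/4096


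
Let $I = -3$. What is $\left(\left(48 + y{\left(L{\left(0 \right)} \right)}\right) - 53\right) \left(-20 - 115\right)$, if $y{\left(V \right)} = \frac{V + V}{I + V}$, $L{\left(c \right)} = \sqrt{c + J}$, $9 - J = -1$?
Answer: $-2025 - 810 \sqrt{10} \approx -4586.4$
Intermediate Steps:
$J = 10$ ($J = 9 - -1 = 9 + 1 = 10$)
$L{\left(c \right)} = \sqrt{10 + c}$ ($L{\left(c \right)} = \sqrt{c + 10} = \sqrt{10 + c}$)
$y{\left(V \right)} = \frac{2 V}{-3 + V}$ ($y{\left(V \right)} = \frac{V + V}{-3 + V} = \frac{2 V}{-3 + V}$)
$\left(\left(48 + y{\left(L{\left(0 \right)} \right)}\right) - 53\right) \left(-20 - 115\right) = \left(\left(48 + \frac{2 \sqrt{10 + 0}}{-3 + \sqrt{10 + 0}}\right) - 53\right) \left(-20 - 115\right) = \left(\left(48 + \frac{2 \sqrt{10}}{-3 + \sqrt{10}}\right) - 53\right) \left(-20 - 115\right) = \left(-5 + \frac{2 \sqrt{10}}{-3 + \sqrt{10}}\right) \left(-20 - 115\right) = \left(-5 + \frac{2 \sqrt{10}}{-3 + \sqrt{10}}\right) \left(-135\right) = 675 - \frac{270 \sqrt{10}}{-3 + \sqrt{10}}$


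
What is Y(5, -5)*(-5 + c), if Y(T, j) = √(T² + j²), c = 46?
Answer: 205*√2 ≈ 289.91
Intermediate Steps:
Y(5, -5)*(-5 + c) = √(5² + (-5)²)*(-5 + 46) = √(25 + 25)*41 = √50*41 = (5*√2)*41 = 205*√2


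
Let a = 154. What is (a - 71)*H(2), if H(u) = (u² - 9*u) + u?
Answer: -996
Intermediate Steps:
H(u) = u² - 8*u
(a - 71)*H(2) = (154 - 71)*(2*(-8 + 2)) = 83*(2*(-6)) = 83*(-12) = -996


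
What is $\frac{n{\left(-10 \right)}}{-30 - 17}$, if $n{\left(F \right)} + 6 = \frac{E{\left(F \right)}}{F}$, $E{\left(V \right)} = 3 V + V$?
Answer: $\frac{2}{47} \approx 0.042553$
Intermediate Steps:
$E{\left(V \right)} = 4 V$
$n{\left(F \right)} = -2$ ($n{\left(F \right)} = -6 + \frac{4 F}{F} = -6 + 4 = -2$)
$\frac{n{\left(-10 \right)}}{-30 - 17} = \frac{1}{-30 - 17} \left(-2\right) = \frac{1}{-47} \left(-2\right) = \left(- \frac{1}{47}\right) \left(-2\right) = \frac{2}{47}$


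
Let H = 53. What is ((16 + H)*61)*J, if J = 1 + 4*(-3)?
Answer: -46299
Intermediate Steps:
J = -11 (J = 1 - 12 = -11)
((16 + H)*61)*J = ((16 + 53)*61)*(-11) = (69*61)*(-11) = 4209*(-11) = -46299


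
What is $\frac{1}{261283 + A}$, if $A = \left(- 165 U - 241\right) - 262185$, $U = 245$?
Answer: $- \frac{1}{41568} \approx -2.4057 \cdot 10^{-5}$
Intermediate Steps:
$A = -302851$ ($A = \left(\left(-165\right) 245 - 241\right) - 262185 = \left(-40425 - 241\right) - 262185 = -40666 - 262185 = -302851$)
$\frac{1}{261283 + A} = \frac{1}{261283 - 302851} = \frac{1}{-41568} = - \frac{1}{41568}$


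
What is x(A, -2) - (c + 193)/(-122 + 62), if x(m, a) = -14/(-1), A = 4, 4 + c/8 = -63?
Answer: 497/60 ≈ 8.2833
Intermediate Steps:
c = -536 (c = -32 + 8*(-63) = -32 - 504 = -536)
x(m, a) = 14 (x(m, a) = -14*(-1) = 14)
x(A, -2) - (c + 193)/(-122 + 62) = 14 - (-536 + 193)/(-122 + 62) = 14 - (-343)/(-60) = 14 - (-343)*(-1)/60 = 14 - 1*343/60 = 14 - 343/60 = 497/60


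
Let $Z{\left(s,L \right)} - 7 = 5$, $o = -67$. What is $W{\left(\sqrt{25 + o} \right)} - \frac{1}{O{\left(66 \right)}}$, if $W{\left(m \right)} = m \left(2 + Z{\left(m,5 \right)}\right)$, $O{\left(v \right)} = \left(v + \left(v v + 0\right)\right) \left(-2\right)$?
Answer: $\frac{1}{8844} + 14 i \sqrt{42} \approx 0.00011307 + 90.73 i$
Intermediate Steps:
$Z{\left(s,L \right)} = 12$ ($Z{\left(s,L \right)} = 7 + 5 = 12$)
$O{\left(v \right)} = - 2 v - 2 v^{2}$ ($O{\left(v \right)} = \left(v + \left(v^{2} + 0\right)\right) \left(-2\right) = \left(v + v^{2}\right) \left(-2\right) = - 2 v - 2 v^{2}$)
$W{\left(m \right)} = 14 m$ ($W{\left(m \right)} = m \left(2 + 12\right) = m 14 = 14 m$)
$W{\left(\sqrt{25 + o} \right)} - \frac{1}{O{\left(66 \right)}} = 14 \sqrt{25 - 67} - \frac{1}{\left(-2\right) 66 \left(1 + 66\right)} = 14 \sqrt{-42} - \frac{1}{\left(-2\right) 66 \cdot 67} = 14 i \sqrt{42} - \frac{1}{-8844} = 14 i \sqrt{42} - - \frac{1}{8844} = 14 i \sqrt{42} + \frac{1}{8844} = \frac{1}{8844} + 14 i \sqrt{42}$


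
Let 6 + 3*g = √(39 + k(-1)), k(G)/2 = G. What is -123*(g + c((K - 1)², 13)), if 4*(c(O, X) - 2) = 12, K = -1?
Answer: -369 - 41*√37 ≈ -618.39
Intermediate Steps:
k(G) = 2*G
c(O, X) = 5 (c(O, X) = 2 + (¼)*12 = 2 + 3 = 5)
g = -2 + √37/3 (g = -2 + √(39 + 2*(-1))/3 = -2 + √(39 - 2)/3 = -2 + √37/3 ≈ 0.027588)
-123*(g + c((K - 1)², 13)) = -123*((-2 + √37/3) + 5) = -123*(3 + √37/3) = -369 - 41*√37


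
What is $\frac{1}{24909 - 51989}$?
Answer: $- \frac{1}{27080} \approx -3.6928 \cdot 10^{-5}$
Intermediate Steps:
$\frac{1}{24909 - 51989} = \frac{1}{-27080} = - \frac{1}{27080}$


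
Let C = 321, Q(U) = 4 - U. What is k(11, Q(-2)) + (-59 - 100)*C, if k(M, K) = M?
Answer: -51028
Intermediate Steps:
k(11, Q(-2)) + (-59 - 100)*C = 11 + (-59 - 100)*321 = 11 - 159*321 = 11 - 51039 = -51028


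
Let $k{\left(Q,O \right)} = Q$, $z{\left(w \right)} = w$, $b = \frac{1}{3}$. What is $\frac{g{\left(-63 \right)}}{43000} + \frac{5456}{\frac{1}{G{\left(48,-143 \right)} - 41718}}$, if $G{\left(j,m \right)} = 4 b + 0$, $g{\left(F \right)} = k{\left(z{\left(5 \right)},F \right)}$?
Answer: $- \frac{5872238239997}{25800} \approx -2.2761 \cdot 10^{8}$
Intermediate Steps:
$b = \frac{1}{3} \approx 0.33333$
$g{\left(F \right)} = 5$
$G{\left(j,m \right)} = \frac{4}{3}$ ($G{\left(j,m \right)} = 4 \cdot \frac{1}{3} + 0 = \frac{4}{3} + 0 = \frac{4}{3}$)
$\frac{g{\left(-63 \right)}}{43000} + \frac{5456}{\frac{1}{G{\left(48,-143 \right)} - 41718}} = \frac{5}{43000} + \frac{5456}{\frac{1}{\frac{4}{3} - 41718}} = 5 \cdot \frac{1}{43000} + \frac{5456}{\frac{1}{- \frac{125150}{3}}} = \frac{1}{8600} + \frac{5456}{- \frac{3}{125150}} = \frac{1}{8600} + 5456 \left(- \frac{125150}{3}\right) = \frac{1}{8600} - \frac{682818400}{3} = - \frac{5872238239997}{25800}$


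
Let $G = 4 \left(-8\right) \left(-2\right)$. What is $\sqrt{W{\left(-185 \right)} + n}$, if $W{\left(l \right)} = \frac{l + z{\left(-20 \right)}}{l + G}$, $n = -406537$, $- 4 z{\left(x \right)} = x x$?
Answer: $\frac{2 i \sqrt{12297673}}{11} \approx 637.6 i$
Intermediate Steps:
$z{\left(x \right)} = - \frac{x^{2}}{4}$ ($z{\left(x \right)} = - \frac{x x}{4} = - \frac{x^{2}}{4}$)
$G = 64$ ($G = \left(-32\right) \left(-2\right) = 64$)
$W{\left(l \right)} = \frac{-100 + l}{64 + l}$ ($W{\left(l \right)} = \frac{l - \frac{\left(-20\right)^{2}}{4}}{l + 64} = \frac{l - 100}{64 + l} = \frac{-100 + l}{64 + l}$)
$\sqrt{W{\left(-185 \right)} + n} = \sqrt{\frac{-100 - 185}{64 - 185} - 406537} = \sqrt{\frac{1}{-121} \left(-285\right) - 406537} = \sqrt{\left(- \frac{1}{121}\right) \left(-285\right) - 406537} = \sqrt{\frac{285}{121} - 406537} = \sqrt{- \frac{49190692}{121}} = \frac{2 i \sqrt{12297673}}{11}$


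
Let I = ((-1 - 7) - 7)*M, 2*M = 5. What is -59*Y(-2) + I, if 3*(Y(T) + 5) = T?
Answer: 1781/6 ≈ 296.83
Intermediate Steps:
M = 5/2 (M = (½)*5 = 5/2 ≈ 2.5000)
Y(T) = -5 + T/3
I = -75/2 (I = ((-1 - 7) - 7)*(5/2) = (-8 - 7)*(5/2) = -15*5/2 = -75/2 ≈ -37.500)
-59*Y(-2) + I = -59*(-5 + (⅓)*(-2)) - 75/2 = -59*(-5 - ⅔) - 75/2 = -59*(-17/3) - 75/2 = 1003/3 - 75/2 = 1781/6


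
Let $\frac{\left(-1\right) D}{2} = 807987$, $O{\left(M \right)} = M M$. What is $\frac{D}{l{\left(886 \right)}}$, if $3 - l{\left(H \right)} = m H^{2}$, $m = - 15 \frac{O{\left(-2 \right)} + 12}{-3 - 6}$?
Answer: $\frac{4847922}{62799671} \approx 0.077197$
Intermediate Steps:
$O{\left(M \right)} = M^{2}$
$D = -1615974$ ($D = \left(-2\right) 807987 = -1615974$)
$m = \frac{80}{3}$ ($m = - 15 \frac{\left(-2\right)^{2} + 12}{-3 - 6} = - 15 \frac{4 + 12}{-9} = - 15 \cdot 16 \left(- \frac{1}{9}\right) = \left(-15\right) \left(- \frac{16}{9}\right) = \frac{80}{3} \approx 26.667$)
$l{\left(H \right)} = 3 - \frac{80 H^{2}}{3}$
$\frac{D}{l{\left(886 \right)}} = - \frac{1615974}{3 - \frac{80 \cdot 886^{2}}{3}} = - \frac{1615974}{3 - \frac{62799680}{3}} = - \frac{1615974}{- \frac{62799671}{3}} = \left(-1615974\right) \left(- \frac{3}{62799671}\right) = \frac{4847922}{62799671}$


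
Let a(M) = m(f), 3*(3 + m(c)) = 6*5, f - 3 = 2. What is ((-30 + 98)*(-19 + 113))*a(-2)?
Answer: 44744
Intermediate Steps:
f = 5 (f = 3 + 2 = 5)
m(c) = 7 (m(c) = -3 + (6*5)/3 = -3 + (⅓)*30 = -3 + 10 = 7)
a(M) = 7
((-30 + 98)*(-19 + 113))*a(-2) = ((-30 + 98)*(-19 + 113))*7 = (68*94)*7 = 6392*7 = 44744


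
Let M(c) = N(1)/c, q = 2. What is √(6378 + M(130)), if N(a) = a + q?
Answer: 3*√11976510/130 ≈ 79.863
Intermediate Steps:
N(a) = 2 + a (N(a) = a + 2 = 2 + a)
M(c) = 3/c (M(c) = (2 + 1)/c = 3/c)
√(6378 + M(130)) = √(6378 + 3/130) = √(829143/130) = 3*√11976510/130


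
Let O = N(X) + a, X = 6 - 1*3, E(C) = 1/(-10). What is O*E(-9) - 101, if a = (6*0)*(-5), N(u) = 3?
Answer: -1013/10 ≈ -101.30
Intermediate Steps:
E(C) = -⅒
X = 3 (X = 6 - 3 = 3)
a = 0 (a = 0*(-5) = 0)
O = 3 (O = 3 + 0 = 3)
O*E(-9) - 101 = 3*(-⅒) - 101 = -3/10 - 101 = -1013/10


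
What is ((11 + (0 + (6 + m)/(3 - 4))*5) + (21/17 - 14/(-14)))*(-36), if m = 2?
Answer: 16380/17 ≈ 963.53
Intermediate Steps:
((11 + (0 + (6 + m)/(3 - 4))*5) + (21/17 - 14/(-14)))*(-36) = ((11 + (0 + (6 + 2)/(3 - 4))*5) + (21/17 - 14/(-14)))*(-36) = ((11 + (0 + 8/(-1))*5) + (21*(1/17) - 14*(-1/14)))*(-36) = ((11 + (0 + 8*(-1))*5) + (21/17 + 1))*(-36) = ((11 + (0 - 8)*5) + 38/17)*(-36) = ((11 - 8*5) + 38/17)*(-36) = ((11 - 40) + 38/17)*(-36) = (-29 + 38/17)*(-36) = -455/17*(-36) = 16380/17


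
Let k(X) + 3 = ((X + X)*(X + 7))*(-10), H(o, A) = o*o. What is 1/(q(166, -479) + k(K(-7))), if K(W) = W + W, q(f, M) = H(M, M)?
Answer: 1/227478 ≈ 4.3960e-6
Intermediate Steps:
H(o, A) = o²
q(f, M) = M²
K(W) = 2*W
k(X) = -3 - 20*X*(7 + X) (k(X) = -3 + ((X + X)*(X + 7))*(-10) = -3 + ((2*X)*(7 + X))*(-10) = -3 + (2*X*(7 + X))*(-10) = -3 - 20*X*(7 + X))
1/(q(166, -479) + k(K(-7))) = 1/((-479)² + (-3 - 280*(-7) - 20*(2*(-7))²)) = 1/(229441 + (-3 - 140*(-14) - 20*(-14)²)) = 1/(229441 + (-3 + 1960 - 20*196)) = 1/(229441 + (-3 + 1960 - 3920)) = 1/(229441 - 1963) = 1/227478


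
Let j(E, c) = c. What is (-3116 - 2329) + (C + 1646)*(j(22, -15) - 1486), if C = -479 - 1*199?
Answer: -1458413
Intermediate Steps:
C = -678 (C = -479 - 199 = -678)
(-3116 - 2329) + (C + 1646)*(j(22, -15) - 1486) = (-3116 - 2329) + (-678 + 1646)*(-15 - 1486) = -5445 + 968*(-1501) = -5445 - 1452968 = -1458413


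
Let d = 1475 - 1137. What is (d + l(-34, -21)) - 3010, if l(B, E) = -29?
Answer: -2701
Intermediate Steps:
d = 338
(d + l(-34, -21)) - 3010 = (338 - 29) - 3010 = 309 - 3010 = -2701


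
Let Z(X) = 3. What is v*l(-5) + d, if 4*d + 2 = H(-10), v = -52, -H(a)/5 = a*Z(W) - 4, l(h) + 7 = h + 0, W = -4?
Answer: 666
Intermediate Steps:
l(h) = -7 + h (l(h) = -7 + (h + 0) = -7 + h)
H(a) = 20 - 15*a (H(a) = -5*(a*3 - 4) = -5*(3*a - 4) = -5*(-4 + 3*a) = 20 - 15*a)
d = 42 (d = -½ + (20 - 15*(-10))/4 = -½ + (20 + 150)/4 = -½ + (¼)*170 = -½ + 85/2 = 42)
v*l(-5) + d = -52*(-7 - 5) + 42 = -52*(-12) + 42 = 624 + 42 = 666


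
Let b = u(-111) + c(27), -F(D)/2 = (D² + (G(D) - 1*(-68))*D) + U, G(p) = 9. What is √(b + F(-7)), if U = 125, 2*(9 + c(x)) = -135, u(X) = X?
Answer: √2170/2 ≈ 23.292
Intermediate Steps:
c(x) = -153/2 (c(x) = -9 + (½)*(-135) = -9 - 135/2 = -153/2)
F(D) = -250 - 154*D - 2*D² (F(D) = -2*((D² + (9 - 1*(-68))*D) + 125) = -2*((D² + (9 + 68)*D) + 125) = -2*((D² + 77*D) + 125) = -2*(125 + D² + 77*D) = -250 - 154*D - 2*D²)
b = -375/2 (b = -111 - 153/2 = -375/2 ≈ -187.50)
√(b + F(-7)) = √(-375/2 + (-250 - 154*(-7) - 2*(-7)²)) = √(-375/2 + (-250 + 1078 - 2*49)) = √(-375/2 + (-250 + 1078 - 98)) = √(-375/2 + 730) = √(1085/2) = √2170/2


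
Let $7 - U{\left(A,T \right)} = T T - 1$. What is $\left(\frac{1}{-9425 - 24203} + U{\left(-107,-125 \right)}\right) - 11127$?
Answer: $- \frac{899347233}{33628} \approx -26744.0$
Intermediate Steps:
$U{\left(A,T \right)} = 8 - T^{2}$ ($U{\left(A,T \right)} = 7 - \left(T T - 1\right) = 7 - \left(T^{2} - 1\right) = 7 - \left(-1 + T^{2}\right) = 8 - T^{2}$)
$\left(\frac{1}{-9425 - 24203} + U{\left(-107,-125 \right)}\right) - 11127 = \left(\frac{1}{-9425 - 24203} + \left(8 - \left(-125\right)^{2}\right)\right) - 11127 = \left(\frac{1}{-33628} + \left(8 - 15625\right)\right) - 11127 = \left(- \frac{1}{33628} + \left(8 - 15625\right)\right) - 11127 = \left(- \frac{1}{33628} - 15617\right) - 11127 = - \frac{525168477}{33628} - 11127 = - \frac{899347233}{33628}$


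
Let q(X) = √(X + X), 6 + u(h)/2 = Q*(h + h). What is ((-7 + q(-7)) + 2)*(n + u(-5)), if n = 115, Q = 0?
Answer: -515 + 103*I*√14 ≈ -515.0 + 385.39*I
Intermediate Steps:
u(h) = -12 (u(h) = -12 + 2*(0*(h + h)) = -12 + 2*(0*(2*h)) = -12 + 2*0 = -12 + 0 = -12)
q(X) = √2*√X (q(X) = √(2*X) = √2*√X)
((-7 + q(-7)) + 2)*(n + u(-5)) = ((-7 + √2*√(-7)) + 2)*(115 - 12) = ((-7 + √2*(I*√7)) + 2)*103 = ((-7 + I*√14) + 2)*103 = (-5 + I*√14)*103 = -515 + 103*I*√14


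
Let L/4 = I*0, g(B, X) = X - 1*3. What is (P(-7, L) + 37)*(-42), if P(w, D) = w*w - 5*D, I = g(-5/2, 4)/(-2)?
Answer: -3612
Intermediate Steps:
g(B, X) = -3 + X (g(B, X) = X - 3 = -3 + X)
I = -½ (I = (-3 + 4)/(-2) = 1*(-½) = -½ ≈ -0.50000)
L = 0 (L = 4*(-½*0) = 4*0 = 0)
P(w, D) = w² - 5*D
(P(-7, L) + 37)*(-42) = (((-7)² - 5*0) + 37)*(-42) = ((49 + 0) + 37)*(-42) = (49 + 37)*(-42) = 86*(-42) = -3612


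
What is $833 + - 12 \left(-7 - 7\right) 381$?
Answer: $64841$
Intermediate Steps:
$833 + - 12 \left(-7 - 7\right) 381 = 833 + \left(-12\right) \left(-14\right) 381 = 833 + 168 \cdot 381 = 833 + 64008 = 64841$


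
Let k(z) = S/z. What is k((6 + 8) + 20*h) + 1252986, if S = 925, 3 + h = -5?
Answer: 182935031/146 ≈ 1.2530e+6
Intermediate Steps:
h = -8 (h = -3 - 5 = -8)
k(z) = 925/z
k((6 + 8) + 20*h) + 1252986 = 925/((6 + 8) + 20*(-8)) + 1252986 = 925/(14 - 160) + 1252986 = 925/(-146) + 1252986 = 925*(-1/146) + 1252986 = -925/146 + 1252986 = 182935031/146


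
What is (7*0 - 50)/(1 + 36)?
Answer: -50/37 ≈ -1.3514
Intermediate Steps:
(7*0 - 50)/(1 + 36) = (0 - 50)/37 = -50*1/37 = -50/37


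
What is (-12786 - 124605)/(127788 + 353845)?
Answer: -137391/481633 ≈ -0.28526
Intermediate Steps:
(-12786 - 124605)/(127788 + 353845) = -137391/481633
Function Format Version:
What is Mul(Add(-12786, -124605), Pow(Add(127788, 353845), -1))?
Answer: Rational(-137391, 481633) ≈ -0.28526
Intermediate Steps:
Mul(Add(-12786, -124605), Pow(Add(127788, 353845), -1)) = Mul(-137391, Pow(481633, -1)) = Mul(-137391, Rational(1, 481633)) = Rational(-137391, 481633)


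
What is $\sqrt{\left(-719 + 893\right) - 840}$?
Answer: $3 i \sqrt{74} \approx 25.807 i$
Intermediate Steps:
$\sqrt{\left(-719 + 893\right) - 840} = \sqrt{174 - 840} = \sqrt{-666} = 3 i \sqrt{74}$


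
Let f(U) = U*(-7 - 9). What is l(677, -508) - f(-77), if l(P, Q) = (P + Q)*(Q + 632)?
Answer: 19724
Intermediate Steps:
f(U) = -16*U (f(U) = U*(-16) = -16*U)
l(P, Q) = (632 + Q)*(P + Q) (l(P, Q) = (P + Q)*(632 + Q) = (632 + Q)*(P + Q))
l(677, -508) - f(-77) = ((-508)² + 632*677 + 632*(-508) + 677*(-508)) - (-16)*(-77) = (258064 + 427864 - 321056 - 343916) - 1*1232 = 20956 - 1232 = 19724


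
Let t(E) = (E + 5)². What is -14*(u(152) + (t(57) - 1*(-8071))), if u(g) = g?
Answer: -168938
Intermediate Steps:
t(E) = (5 + E)²
-14*(u(152) + (t(57) - 1*(-8071))) = -14*(152 + ((5 + 57)² - 1*(-8071))) = -14*(152 + (62² + 8071)) = -14*(152 + (3844 + 8071)) = -14*(152 + 11915) = -14*12067 = -168938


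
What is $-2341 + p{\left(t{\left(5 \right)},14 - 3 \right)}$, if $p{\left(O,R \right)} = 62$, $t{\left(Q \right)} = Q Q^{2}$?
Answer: $-2279$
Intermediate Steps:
$t{\left(Q \right)} = Q^{3}$
$-2341 + p{\left(t{\left(5 \right)},14 - 3 \right)} = -2341 + 62 = -2279$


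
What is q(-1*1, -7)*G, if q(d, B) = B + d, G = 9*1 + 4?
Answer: -104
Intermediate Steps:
G = 13 (G = 9 + 4 = 13)
q(-1*1, -7)*G = (-7 - 1*1)*13 = (-7 - 1)*13 = -8*13 = -104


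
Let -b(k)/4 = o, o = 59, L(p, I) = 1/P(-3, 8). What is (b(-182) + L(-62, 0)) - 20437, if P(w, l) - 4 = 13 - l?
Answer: -186056/9 ≈ -20673.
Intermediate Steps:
P(w, l) = 17 - l (P(w, l) = 4 + (13 - l) = 17 - l)
L(p, I) = ⅑ (L(p, I) = 1/(17 - 1*8) = 1/(17 - 8) = 1/9 = ⅑)
b(k) = -236 (b(k) = -4*59 = -236)
(b(-182) + L(-62, 0)) - 20437 = (-236 + ⅑) - 20437 = -2123/9 - 20437 = -186056/9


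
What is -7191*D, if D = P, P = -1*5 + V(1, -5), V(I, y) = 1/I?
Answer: 28764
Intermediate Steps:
P = -4 (P = -1*5 + 1/1 = -5 + 1 = -4)
D = -4
-7191*D = -7191*(-4) = 28764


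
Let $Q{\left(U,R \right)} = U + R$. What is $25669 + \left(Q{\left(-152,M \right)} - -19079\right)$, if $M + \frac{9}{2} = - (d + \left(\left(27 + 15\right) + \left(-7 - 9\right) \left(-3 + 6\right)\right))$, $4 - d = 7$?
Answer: $\frac{89201}{2} \approx 44601.0$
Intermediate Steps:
$d = -3$ ($d = 4 - 7 = -3$)
$M = \frac{9}{2}$ ($M = - \frac{9}{2} - \left(-3 + \left(\left(27 + 15\right) + \left(-7 - 9\right) \left(-3 + 6\right)\right)\right) = - \frac{9}{2} - \left(-3 + \left(42 - 48\right)\right) = - \frac{9}{2} - \left(-3 - 6\right) = - \frac{9}{2} - -9 = - \frac{9}{2} + 9 = \frac{9}{2} \approx 4.5$)
$Q{\left(U,R \right)} = R + U$
$25669 + \left(Q{\left(-152,M \right)} - -19079\right) = 25669 + \left(\left(\frac{9}{2} - 152\right) - -19079\right) = 25669 + \left(- \frac{295}{2} + 19079\right) = 25669 + \frac{37863}{2} = \frac{89201}{2}$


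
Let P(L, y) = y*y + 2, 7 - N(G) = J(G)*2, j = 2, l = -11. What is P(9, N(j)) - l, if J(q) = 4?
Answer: 14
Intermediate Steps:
N(G) = -1 (N(G) = 7 - 4*2 = 7 - 1*8 = 7 - 8 = -1)
P(L, y) = 2 + y² (P(L, y) = y² + 2 = 2 + y²)
P(9, N(j)) - l = (2 + (-1)²) - 1*(-11) = (2 + 1) + 11 = 3 + 11 = 14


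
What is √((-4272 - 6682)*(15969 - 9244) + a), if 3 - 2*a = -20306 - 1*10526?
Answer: I*√294600930/2 ≈ 8582.0*I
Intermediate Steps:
a = 30835/2 (a = 3/2 - (-20306 - 1*10526)/2 = 3/2 - (-20306 - 10526)/2 = 3/2 - ½*(-30832) = 3/2 + 15416 = 30835/2 ≈ 15418.)
√((-4272 - 6682)*(15969 - 9244) + a) = √((-4272 - 6682)*(15969 - 9244) + 30835/2) = √(-10954*6725 + 30835/2) = √(-73665650 + 30835/2) = √(-147300465/2) = I*√294600930/2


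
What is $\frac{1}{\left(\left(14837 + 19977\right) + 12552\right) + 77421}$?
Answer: $\frac{1}{124787} \approx 8.0137 \cdot 10^{-6}$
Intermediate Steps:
$\frac{1}{\left(\left(14837 + 19977\right) + 12552\right) + 77421} = \frac{1}{\left(34814 + 12552\right) + 77421} = \frac{1}{47366 + 77421} = \frac{1}{124787}$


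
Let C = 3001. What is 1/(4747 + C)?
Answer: 1/7748 ≈ 0.00012907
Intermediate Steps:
1/(4747 + C) = 1/(4747 + 3001) = 1/7748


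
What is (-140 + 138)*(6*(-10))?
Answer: 120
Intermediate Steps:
(-140 + 138)*(6*(-10)) = -2*(-60) = 120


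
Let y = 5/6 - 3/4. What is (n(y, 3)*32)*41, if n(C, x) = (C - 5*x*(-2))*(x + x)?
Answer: 236816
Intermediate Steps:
y = 1/12 (y = 5*(⅙) - 3*¼ = ⅚ - ¾ = 1/12 ≈ 0.083333)
n(C, x) = 2*x*(C + 10*x) (n(C, x) = (C + 10*x)*(2*x) = 2*x*(C + 10*x))
(n(y, 3)*32)*41 = ((2*3*(1/12 + 10*3))*32)*41 = ((2*3*(1/12 + 30))*32)*41 = ((2*3*(361/12))*32)*41 = ((361/2)*32)*41 = 5776*41 = 236816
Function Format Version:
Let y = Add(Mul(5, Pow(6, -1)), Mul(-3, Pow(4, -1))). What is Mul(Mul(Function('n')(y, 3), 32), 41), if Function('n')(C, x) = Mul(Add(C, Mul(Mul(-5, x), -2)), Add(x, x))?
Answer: 236816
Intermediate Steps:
y = Rational(1, 12) (y = Add(Mul(5, Rational(1, 6)), Mul(-3, Rational(1, 4))) = Add(Rational(5, 6), Rational(-3, 4)) = Rational(1, 12) ≈ 0.083333)
Function('n')(C, x) = Mul(2, x, Add(C, Mul(10, x))) (Function('n')(C, x) = Mul(Add(C, Mul(10, x)), Mul(2, x)) = Mul(2, x, Add(C, Mul(10, x))))
Mul(Mul(Function('n')(y, 3), 32), 41) = Mul(Mul(Mul(2, 3, Add(Rational(1, 12), Mul(10, 3))), 32), 41) = Mul(Mul(Mul(2, 3, Add(Rational(1, 12), 30)), 32), 41) = Mul(Mul(Mul(2, 3, Rational(361, 12)), 32), 41) = Mul(Mul(Rational(361, 2), 32), 41) = Mul(5776, 41) = 236816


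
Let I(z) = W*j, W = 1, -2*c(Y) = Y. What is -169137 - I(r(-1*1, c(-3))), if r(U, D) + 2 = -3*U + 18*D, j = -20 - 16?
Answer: -169101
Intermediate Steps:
c(Y) = -Y/2
j = -36
r(U, D) = -2 - 3*U + 18*D (r(U, D) = -2 + (-3*U + 18*D) = -2 - 3*U + 18*D)
I(z) = -36 (I(z) = 1*(-36) = -36)
-169137 - I(r(-1*1, c(-3))) = -169137 - 1*(-36) = -169137 + 36 = -169101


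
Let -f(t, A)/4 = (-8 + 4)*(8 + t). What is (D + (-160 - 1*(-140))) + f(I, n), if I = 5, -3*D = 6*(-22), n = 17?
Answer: 232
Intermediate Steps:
D = 44 (D = -2*(-22) = -1/3*(-132) = 44)
f(t, A) = 128 + 16*t (f(t, A) = -4*(-8 + 4)*(8 + t) = -(-16)*(8 + t) = -4*(-32 - 4*t) = 128 + 16*t)
(D + (-160 - 1*(-140))) + f(I, n) = (44 + (-160 - 1*(-140))) + (128 + 16*5) = (44 + (-160 + 140)) + (128 + 80) = (44 - 20) + 208 = 24 + 208 = 232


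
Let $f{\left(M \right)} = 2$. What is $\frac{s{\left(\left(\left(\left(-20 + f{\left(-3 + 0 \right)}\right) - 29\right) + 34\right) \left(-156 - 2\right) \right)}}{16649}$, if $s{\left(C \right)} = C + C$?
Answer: $\frac{4108}{16649} \approx 0.24674$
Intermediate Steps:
$s{\left(C \right)} = 2 C$
$\frac{s{\left(\left(\left(\left(-20 + f{\left(-3 + 0 \right)}\right) - 29\right) + 34\right) \left(-156 - 2\right) \right)}}{16649} = \frac{2 \left(\left(\left(-20 + 2\right) - 29\right) + 34\right) \left(-156 - 2\right)}{16649} = 2 \left(\left(-18 - 29\right) + 34\right) \left(-158\right) \frac{1}{16649} = 2 \left(-47 + 34\right) \left(-158\right) \frac{1}{16649} = 2 \left(\left(-13\right) \left(-158\right)\right) \frac{1}{16649} = 2 \cdot 2054 \cdot \frac{1}{16649} = 4108 \cdot \frac{1}{16649} = \frac{4108}{16649}$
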